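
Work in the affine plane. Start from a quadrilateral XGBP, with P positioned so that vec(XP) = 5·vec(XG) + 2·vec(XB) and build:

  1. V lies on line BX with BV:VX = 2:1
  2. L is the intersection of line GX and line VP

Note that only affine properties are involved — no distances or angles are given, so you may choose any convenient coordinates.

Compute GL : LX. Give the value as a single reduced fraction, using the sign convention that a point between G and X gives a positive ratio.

GL:LX = -2

Set X = (0, 0), G = (1, 0), B = (0, 1), P = (5, 2); any affine frame gives the same invariant.
1. V lies on line BX with BV:VX = 2:1 ⇒ V = (0, 1/3)
2. L is the intersection of line GX and line VP ⇒ L = (-1, 0)
L = G + t·(X−G) with t = 2, so GL:LX = t:(1−t) = 2:-1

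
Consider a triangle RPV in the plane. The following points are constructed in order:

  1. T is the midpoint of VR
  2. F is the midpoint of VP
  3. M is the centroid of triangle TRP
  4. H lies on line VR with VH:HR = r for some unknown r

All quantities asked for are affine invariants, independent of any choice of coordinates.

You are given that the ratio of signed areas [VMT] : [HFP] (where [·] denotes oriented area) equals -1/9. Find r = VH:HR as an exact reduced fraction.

Choose coordinates R = (0, 0), P = (1, 0), V = (0, 1).
1. T is the midpoint of VR ⇒ T = (0, 1/2)
2. F is the midpoint of VP ⇒ F = (1/2, 1/2)
3. M is the centroid of triangle TRP ⇒ M = (1/3, 1/6)
4. With VH:HR = r, write λ = r/(r+1) so H = V + λ·(R−V); H is affine-linear in λ
Every point depending on H is an affine combination of H and λ-independent points, so each such coordinate is linear in λ; the λ² term in each signed area is a multiple of (R−V)×(R−V) = 0, so 2·[VMT] and 2·[HFP] are each linear in λ. Evaluating at λ=0 and λ=1:
  2·[VMT] = -1/6,   2·[HFP] = -1/2·λ
So [VMT]:[HFP] = (-1/6) / (-1/2·λ). Setting this equal to -1/9:
  -1/6 = -1/9·(-1/2·λ)  ⇒  λ = -3
Then r = λ/(1−λ) = (-3)/(4) = -3/4. Check: with r = -3/4, H = (0, 4) and [VMT]:[HFP] = -1/9 as required.

r = -3/4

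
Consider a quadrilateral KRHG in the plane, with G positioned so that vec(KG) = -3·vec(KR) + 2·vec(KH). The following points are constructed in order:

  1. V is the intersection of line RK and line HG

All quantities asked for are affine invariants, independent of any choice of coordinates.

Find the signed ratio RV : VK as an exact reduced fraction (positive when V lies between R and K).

Work in coordinates with K = (0, 0), R = (1, 0), H = (0, 1), G = (-3, 2).
1. V is the intersection of line RK and line HG ⇒ V = (3, 0)
V = R + t·(K−R) with t = -2, so RV:VK = t:(1−t) = -2:3

RV:VK = -2/3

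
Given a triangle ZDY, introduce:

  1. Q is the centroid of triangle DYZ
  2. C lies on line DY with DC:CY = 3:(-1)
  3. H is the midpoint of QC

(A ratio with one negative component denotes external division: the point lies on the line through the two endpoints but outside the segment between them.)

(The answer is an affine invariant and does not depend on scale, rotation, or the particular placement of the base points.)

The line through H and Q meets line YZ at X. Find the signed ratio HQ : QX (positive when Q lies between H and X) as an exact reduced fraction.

Set Z = (0, 0), D = (1, 0), Y = (0, 1); any affine frame gives the same invariant.
1. Q is the centroid of triangle DYZ ⇒ Q = (1/3, 1/3)
2. C lies on line DY with DC:CY = 3:(-1) ⇒ C = (-1/2, 3/2)
3. H is the midpoint of QC ⇒ H = (-1/12, 11/12)
line HQ meets YZ at X = (0, 4/5)
Q = H + t·(X−H) with t = 5, so HQ:QX = 5:-4

HQ:QX = -5/4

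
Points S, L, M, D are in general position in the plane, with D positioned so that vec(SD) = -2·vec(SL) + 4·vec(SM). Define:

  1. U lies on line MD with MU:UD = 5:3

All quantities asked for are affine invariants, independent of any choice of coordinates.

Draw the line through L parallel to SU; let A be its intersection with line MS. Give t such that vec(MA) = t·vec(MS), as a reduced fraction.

t = -13/10

Set S = (0, 0), L = (1, 0), M = (0, 1), D = (-2, 4); any affine frame gives the same invariant.
1. U lies on line MD with MU:UD = 5:3 ⇒ U = (-5/4, 23/8)
through L parallel to SU: direction (-5/4, 23/8); meets MS at A = (0, 23/10)
A = M + t·(S−M) with t = -13/10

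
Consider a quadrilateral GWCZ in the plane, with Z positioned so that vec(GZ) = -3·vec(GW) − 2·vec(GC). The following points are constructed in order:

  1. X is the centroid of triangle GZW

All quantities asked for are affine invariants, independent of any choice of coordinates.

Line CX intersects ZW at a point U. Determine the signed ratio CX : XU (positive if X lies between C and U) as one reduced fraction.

Choose coordinates G = (0, 0), W = (1, 0), C = (0, 1), Z = (-3, -2).
1. X is the centroid of triangle GZW ⇒ X = (-2/3, -2/3)
line CX meets ZW at U = (-3/4, -7/8)
X = C + t·(U−C) with t = 8/9, so CX:XU = 8/9:1/9

CX:XU = 8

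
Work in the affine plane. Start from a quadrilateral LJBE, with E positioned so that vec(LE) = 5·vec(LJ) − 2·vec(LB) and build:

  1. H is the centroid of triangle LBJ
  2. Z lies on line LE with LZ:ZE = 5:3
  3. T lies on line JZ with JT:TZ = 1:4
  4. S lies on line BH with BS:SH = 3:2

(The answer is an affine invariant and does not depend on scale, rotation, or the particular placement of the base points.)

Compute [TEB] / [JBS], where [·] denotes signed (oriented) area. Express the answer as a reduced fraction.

Work in coordinates with L = (0, 0), J = (1, 0), B = (0, 1), E = (5, -2).
1. H is the centroid of triangle LBJ ⇒ H = (1/3, 1/3)
2. Z lies on line LE with LZ:ZE = 5:3 ⇒ Z = (25/8, -5/4)
3. T lies on line JZ with JT:TZ = 1:4 ⇒ T = (57/40, -1/4)
4. S lies on line BH with BS:SH = 3:2 ⇒ S = (1/5, 3/5)
2·[TEB] = 79/40, 2·[JBS] = 1/5
[TEB]:[JBS] = 79/40:1/5 = 79/8

[TEB]:[JBS] = 79/8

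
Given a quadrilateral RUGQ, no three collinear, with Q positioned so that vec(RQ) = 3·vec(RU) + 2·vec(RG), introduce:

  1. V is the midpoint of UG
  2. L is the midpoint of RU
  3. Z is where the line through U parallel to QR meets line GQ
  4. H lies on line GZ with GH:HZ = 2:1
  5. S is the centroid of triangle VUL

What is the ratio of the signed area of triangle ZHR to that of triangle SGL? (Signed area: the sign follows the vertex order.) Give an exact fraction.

[ZHR]:[SGL] = 20/3

Work in coordinates with R = (0, 0), U = (1, 0), G = (0, 1), Q = (3, 2).
1. V is the midpoint of UG ⇒ V = (1/2, 1/2)
2. L is the midpoint of RU ⇒ L = (1/2, 0)
3. Z is where the line through U parallel to QR meets line GQ ⇒ Z = (5, 8/3)
4. H lies on line GZ with GH:HZ = 2:1 ⇒ H = (10/3, 19/9)
5. S is the centroid of triangle VUL ⇒ S = (2/3, 1/6)
2·[ZHR] = 5/3, 2·[SGL] = 1/4
[ZHR]:[SGL] = 5/3:1/4 = 20/3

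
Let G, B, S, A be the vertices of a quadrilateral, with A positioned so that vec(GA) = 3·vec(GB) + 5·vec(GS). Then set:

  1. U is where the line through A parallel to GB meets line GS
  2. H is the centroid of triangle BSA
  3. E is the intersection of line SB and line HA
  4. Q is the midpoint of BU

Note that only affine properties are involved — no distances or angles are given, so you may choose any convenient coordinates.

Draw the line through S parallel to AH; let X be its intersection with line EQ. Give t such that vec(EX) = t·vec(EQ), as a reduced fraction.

t = 7/10

Work in coordinates with G = (0, 0), B = (1, 0), S = (0, 1), A = (3, 5).
1. U is where the line through A parallel to GB meets line GS ⇒ U = (0, 5)
2. H is the centroid of triangle BSA ⇒ H = (4/3, 2)
3. E is the intersection of line SB and line HA ⇒ E = (1/2, 1/2)
4. Q is the midpoint of BU ⇒ Q = (1/2, 5/2)
through S parallel to AH: direction (-5/3, -3); meets EQ at X = (1/2, 19/10)
X = E + t·(Q−E) with t = 7/10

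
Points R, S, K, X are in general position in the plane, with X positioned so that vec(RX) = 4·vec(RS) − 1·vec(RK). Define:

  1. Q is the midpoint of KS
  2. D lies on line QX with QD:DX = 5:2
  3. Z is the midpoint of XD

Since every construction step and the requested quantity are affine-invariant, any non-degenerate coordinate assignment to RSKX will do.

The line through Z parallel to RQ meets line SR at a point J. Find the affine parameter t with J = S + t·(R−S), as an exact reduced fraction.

t = -23/7

Assign R = (0, 0), S = (1, 0), K = (0, 1), X = (4, -1) — the answer is frame-independent, so this choice is without loss of generality.
1. Q is the midpoint of KS ⇒ Q = (1/2, 1/2)
2. D lies on line QX with QD:DX = 5:2 ⇒ D = (3, -4/7)
3. Z is the midpoint of XD ⇒ Z = (7/2, -11/14)
through Z parallel to RQ: direction (1/2, 1/2); meets SR at J = (30/7, 0)
J = S + t·(R−S) with t = -23/7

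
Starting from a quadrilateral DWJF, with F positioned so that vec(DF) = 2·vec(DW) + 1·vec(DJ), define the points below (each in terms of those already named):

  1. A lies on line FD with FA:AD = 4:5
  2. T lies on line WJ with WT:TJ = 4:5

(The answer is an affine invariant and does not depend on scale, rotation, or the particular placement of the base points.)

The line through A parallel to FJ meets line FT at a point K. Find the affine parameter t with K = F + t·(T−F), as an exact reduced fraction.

Assign D = (0, 0), W = (1, 0), J = (0, 1), F = (2, 1) — the answer is frame-independent, so this choice is without loss of generality.
1. A lies on line FD with FA:AD = 4:5 ⇒ A = (10/9, 5/9)
2. T lies on line WJ with WT:TJ = 4:5 ⇒ T = (5/9, 4/9)
through A parallel to FJ: direction (-2, 0); meets FT at K = (38/45, 5/9)
K = F + t·(T−F) with t = 4/5

t = 4/5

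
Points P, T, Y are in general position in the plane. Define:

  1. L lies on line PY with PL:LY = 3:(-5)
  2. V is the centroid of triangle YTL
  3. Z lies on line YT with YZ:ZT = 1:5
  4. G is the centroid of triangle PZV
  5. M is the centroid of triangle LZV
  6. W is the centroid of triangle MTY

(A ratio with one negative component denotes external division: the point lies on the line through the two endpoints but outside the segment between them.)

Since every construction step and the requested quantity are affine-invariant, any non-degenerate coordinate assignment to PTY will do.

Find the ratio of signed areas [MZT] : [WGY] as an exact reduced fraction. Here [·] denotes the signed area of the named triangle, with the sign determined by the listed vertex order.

Assign P = (0, 0), T = (1, 0), Y = (0, 1) — the answer is frame-independent, so this choice is without loss of generality.
1. L lies on line PY with PL:LY = 3:(-5) ⇒ L = (0, -3/2)
2. V is the centroid of triangle YTL ⇒ V = (1/3, -1/6)
3. Z lies on line YT with YZ:ZT = 1:5 ⇒ Z = (1/6, 5/6)
4. G is the centroid of triangle PZV ⇒ G = (1/6, 2/9)
5. M is the centroid of triangle LZV ⇒ M = (1/6, -5/18)
6. W is the centroid of triangle MTY ⇒ W = (7/18, 13/54)
2·[MZT] = -25/27, 2·[WGY] = -19/108
[MZT]:[WGY] = -25/27:-19/108 = 100/19

[MZT]:[WGY] = 100/19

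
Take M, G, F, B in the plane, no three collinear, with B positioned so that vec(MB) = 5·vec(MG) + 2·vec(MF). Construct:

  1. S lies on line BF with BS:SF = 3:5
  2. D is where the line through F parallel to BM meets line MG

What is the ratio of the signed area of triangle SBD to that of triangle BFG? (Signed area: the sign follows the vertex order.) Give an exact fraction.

Assign M = (0, 0), G = (1, 0), F = (0, 1), B = (5, 2) — the answer is frame-independent, so this choice is without loss of generality.
1. S lies on line BF with BS:SF = 3:5 ⇒ S = (25/8, 13/8)
2. D is where the line through F parallel to BM meets line MG ⇒ D = (-5/2, 0)
2·[SBD] = -15/16, 2·[BFG] = 6
[SBD]:[BFG] = -15/16:6 = -5/32

[SBD]:[BFG] = -5/32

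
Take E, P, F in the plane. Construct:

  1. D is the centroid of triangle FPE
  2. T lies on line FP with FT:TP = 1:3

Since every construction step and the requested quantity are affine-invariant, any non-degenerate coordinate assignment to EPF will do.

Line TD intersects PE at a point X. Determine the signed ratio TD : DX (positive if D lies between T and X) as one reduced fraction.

TD:DX = 5/4

Set E = (0, 0), P = (1, 0), F = (0, 1); any affine frame gives the same invariant.
1. D is the centroid of triangle FPE ⇒ D = (1/3, 1/3)
2. T lies on line FP with FT:TP = 1:3 ⇒ T = (1/4, 3/4)
line TD meets PE at X = (2/5, 0)
D = T + t·(X−T) with t = 5/9, so TD:DX = 5/9:4/9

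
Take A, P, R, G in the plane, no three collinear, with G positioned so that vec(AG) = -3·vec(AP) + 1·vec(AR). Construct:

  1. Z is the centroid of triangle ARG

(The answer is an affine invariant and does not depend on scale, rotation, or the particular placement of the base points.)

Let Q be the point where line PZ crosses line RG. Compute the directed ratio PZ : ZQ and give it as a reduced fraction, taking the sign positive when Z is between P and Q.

PZ:ZQ = 2

Set A = (0, 0), P = (1, 0), R = (0, 1), G = (-3, 1); any affine frame gives the same invariant.
1. Z is the centroid of triangle ARG ⇒ Z = (-1, 2/3)
line PZ meets RG at Q = (-2, 1)
Z = P + t·(Q−P) with t = 2/3, so PZ:ZQ = 2/3:1/3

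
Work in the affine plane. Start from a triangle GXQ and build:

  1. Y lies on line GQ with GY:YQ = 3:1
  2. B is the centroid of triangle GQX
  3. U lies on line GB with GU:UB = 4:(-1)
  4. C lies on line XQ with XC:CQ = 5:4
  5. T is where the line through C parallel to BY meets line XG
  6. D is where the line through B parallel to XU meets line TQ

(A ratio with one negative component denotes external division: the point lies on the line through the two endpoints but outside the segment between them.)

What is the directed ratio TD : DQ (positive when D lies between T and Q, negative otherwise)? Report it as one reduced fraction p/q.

TD:DQ = -5/18

Assign G = (0, 0), X = (1, 0), Q = (0, 1) — the answer is frame-independent, so this choice is without loss of generality.
1. Y lies on line GQ with GY:YQ = 3:1 ⇒ Y = (0, 3/4)
2. B is the centroid of triangle GQX ⇒ B = (1/3, 1/3)
3. U lies on line GB with GU:UB = 4:(-1) ⇒ U = (4/9, 4/9)
4. C lies on line XQ with XC:CQ = 5:4 ⇒ C = (4/9, 5/9)
5. T is where the line through C parallel to BY meets line XG ⇒ T = (8/9, 0)
6. D is where the line through B parallel to XU meets line TQ ⇒ D = (16/13, -5/13)
D = T + t·(Q−T) with t = -5/13, so TD:DQ = t:(1−t) = -5/13:18/13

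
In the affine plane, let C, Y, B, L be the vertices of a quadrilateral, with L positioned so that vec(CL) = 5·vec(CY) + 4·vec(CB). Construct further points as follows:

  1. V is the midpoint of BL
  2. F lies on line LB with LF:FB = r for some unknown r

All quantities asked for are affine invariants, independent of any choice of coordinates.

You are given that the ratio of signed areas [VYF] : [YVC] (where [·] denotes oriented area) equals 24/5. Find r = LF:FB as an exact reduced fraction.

r = -1/2

Set C = (0, 0), Y = (1, 0), B = (0, 1), L = (5, 4); any affine frame gives the same invariant.
1. V is the midpoint of BL ⇒ V = (5/2, 5/2)
2. With LF:FB = r, write λ = r/(r+1) so F = L + λ·(B−L); F is affine-linear in λ
Every point depending on F is an affine combination of F and λ-independent points, so each such coordinate is linear in λ; the λ² term in each signed area is a multiple of (B−L)×(B−L) = 0, so 2·[VYF] and 2·[YVC] are each linear in λ. Evaluating at λ=0 and λ=1:
  2·[VYF] = -8·λ + 4,   2·[YVC] = 5/2
So [VYF]:[YVC] = (-8·λ + 4) / (5/2). Setting this equal to 24/5:
  -8·λ + 4 = 24/5·(5/2)  ⇒  λ = -1
Then r = λ/(1−λ) = (-1)/(2) = -1/2. Check: with r = -1/2, F = (10, 7) and [VYF]:[YVC] = 24/5 as required.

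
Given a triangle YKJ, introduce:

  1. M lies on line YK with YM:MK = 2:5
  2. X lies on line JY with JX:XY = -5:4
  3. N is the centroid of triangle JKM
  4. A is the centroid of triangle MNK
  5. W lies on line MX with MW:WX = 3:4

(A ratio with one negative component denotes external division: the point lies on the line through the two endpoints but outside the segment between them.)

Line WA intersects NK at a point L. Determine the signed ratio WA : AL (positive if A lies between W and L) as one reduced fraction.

WA:AL = 104/7

Assign Y = (0, 0), K = (1, 0), J = (0, 1) — the answer is frame-independent, so this choice is without loss of generality.
1. M lies on line YK with YM:MK = 2:5 ⇒ M = (2/7, 0)
2. X lies on line JY with JX:XY = -5:4 ⇒ X = (0, -4)
3. N is the centroid of triangle JKM ⇒ N = (3/7, 1/3)
4. A is the centroid of triangle MNK ⇒ A = (4/7, 1/9)
5. W lies on line MX with MW:WX = 3:4 ⇒ W = (8/49, -12/7)
line WA meets NK at L = (109/182, 73/312)
A = W + t·(L−W) with t = 104/111, so WA:AL = 104/111:7/111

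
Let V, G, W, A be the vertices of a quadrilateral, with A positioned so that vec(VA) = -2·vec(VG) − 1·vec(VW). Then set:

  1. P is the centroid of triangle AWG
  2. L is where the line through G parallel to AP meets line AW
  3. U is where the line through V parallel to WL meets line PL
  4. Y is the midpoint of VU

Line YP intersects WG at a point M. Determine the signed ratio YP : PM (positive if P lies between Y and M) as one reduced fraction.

Choose coordinates V = (0, 0), G = (1, 0), W = (0, 1), A = (-2, -1).
1. P is the centroid of triangle AWG ⇒ P = (-1/3, 0)
2. L is where the line through G parallel to AP meets line AW ⇒ L = (-4, -3)
3. U is where the line through V parallel to WL meets line PL ⇒ U = (3/2, 3/2)
4. Y is the midpoint of VU ⇒ Y = (3/4, 3/4)
line YP meets WG at M = (5/11, 6/11)
P = Y + t·(M−Y) with t = 11/3, so YP:PM = 11/3:-8/3

YP:PM = -11/8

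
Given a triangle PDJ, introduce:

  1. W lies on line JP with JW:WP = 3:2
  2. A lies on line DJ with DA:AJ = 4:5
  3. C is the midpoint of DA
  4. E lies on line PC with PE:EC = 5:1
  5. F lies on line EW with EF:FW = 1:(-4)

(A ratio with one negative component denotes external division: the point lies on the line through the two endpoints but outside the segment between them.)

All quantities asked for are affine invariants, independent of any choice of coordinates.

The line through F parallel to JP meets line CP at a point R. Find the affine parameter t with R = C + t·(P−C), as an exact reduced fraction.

Choose coordinates P = (0, 0), D = (1, 0), J = (0, 1).
1. W lies on line JP with JW:WP = 3:2 ⇒ W = (0, 2/5)
2. A lies on line DJ with DA:AJ = 4:5 ⇒ A = (5/9, 4/9)
3. C is the midpoint of DA ⇒ C = (7/9, 2/9)
4. E lies on line PC with PE:EC = 5:1 ⇒ E = (35/54, 5/27)
5. F lies on line EW with EF:FW = 1:(-4) ⇒ F = (70/81, 46/405)
through F parallel to JP: direction (0, -1); meets CP at R = (70/81, 20/81)
R = C + t·(P−C) with t = -1/9

t = -1/9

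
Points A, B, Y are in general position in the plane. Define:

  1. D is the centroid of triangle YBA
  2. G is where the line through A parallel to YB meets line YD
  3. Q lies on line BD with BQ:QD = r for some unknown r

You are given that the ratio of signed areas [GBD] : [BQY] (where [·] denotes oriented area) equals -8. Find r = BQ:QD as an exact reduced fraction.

Assign A = (0, 0), B = (1, 0), Y = (0, 1) — the answer is frame-independent, so this choice is without loss of generality.
1. D is the centroid of triangle YBA ⇒ D = (1/3, 1/3)
2. G is where the line through A parallel to YB meets line YD ⇒ G = (1, -1)
3. With BQ:QD = r, write λ = r/(r+1) so Q = B + λ·(D−B); Q is affine-linear in λ
Every point depending on Q is an affine combination of Q and λ-independent points, so each such coordinate is linear in λ; the λ² term in each signed area is a multiple of (D−B)×(D−B) = 0, so 2·[GBD] and 2·[BQY] are each linear in λ. Evaluating at λ=0 and λ=1:
  2·[GBD] = 2/3,   2·[BQY] = -1/3·λ
So [GBD]:[BQY] = (2/3) / (-1/3·λ). Setting this equal to -8:
  2/3 = -8·(-1/3·λ)  ⇒  λ = 1/4
Then r = λ/(1−λ) = (1/4)/(3/4) = 1/3. Check: with r = 1/3, Q = (5/6, 1/12) and [GBD]:[BQY] = -8 as required.

r = 1/3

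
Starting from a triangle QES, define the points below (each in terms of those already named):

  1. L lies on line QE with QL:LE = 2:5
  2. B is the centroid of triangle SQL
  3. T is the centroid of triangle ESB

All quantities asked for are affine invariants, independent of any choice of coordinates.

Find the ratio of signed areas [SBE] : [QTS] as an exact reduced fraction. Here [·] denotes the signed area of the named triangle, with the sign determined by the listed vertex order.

Assign Q = (0, 0), E = (1, 0), S = (0, 1) — the answer is frame-independent, so this choice is without loss of generality.
1. L lies on line QE with QL:LE = 2:5 ⇒ L = (2/7, 0)
2. B is the centroid of triangle SQL ⇒ B = (2/21, 1/3)
3. T is the centroid of triangle ESB ⇒ T = (23/63, 4/9)
2·[SBE] = 4/7, 2·[QTS] = 23/63
[SBE]:[QTS] = 4/7:23/63 = 36/23

[SBE]:[QTS] = 36/23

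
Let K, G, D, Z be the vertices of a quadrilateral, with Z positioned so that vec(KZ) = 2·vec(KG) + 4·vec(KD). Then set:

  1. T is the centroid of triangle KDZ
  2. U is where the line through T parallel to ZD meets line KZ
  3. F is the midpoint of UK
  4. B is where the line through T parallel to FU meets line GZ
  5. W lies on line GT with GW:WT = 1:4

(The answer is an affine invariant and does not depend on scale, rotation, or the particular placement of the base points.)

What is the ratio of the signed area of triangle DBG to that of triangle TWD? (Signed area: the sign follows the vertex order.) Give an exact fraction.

Assign K = (0, 0), G = (1, 0), D = (0, 1), Z = (2, 4) — the answer is frame-independent, so this choice is without loss of generality.
1. T is the centroid of triangle KDZ ⇒ T = (2/3, 5/3)
2. U is where the line through T parallel to ZD meets line KZ ⇒ U = (4/3, 8/3)
3. F is the midpoint of UK ⇒ F = (2/3, 4/3)
4. B is where the line through T parallel to FU meets line GZ ⇒ B = (13/6, 14/3)
5. W lies on line GT with GW:WT = 1:4 ⇒ W = (14/15, 1/3)
2·[DBG] = -35/6, 2·[TWD] = -16/15
[DBG]:[TWD] = -35/6:-16/15 = 175/32

[DBG]:[TWD] = 175/32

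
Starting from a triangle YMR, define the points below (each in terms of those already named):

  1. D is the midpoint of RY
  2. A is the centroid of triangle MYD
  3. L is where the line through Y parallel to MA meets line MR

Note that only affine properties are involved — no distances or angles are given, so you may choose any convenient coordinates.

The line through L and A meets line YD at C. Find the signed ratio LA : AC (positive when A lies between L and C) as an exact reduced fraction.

Work in coordinates with Y = (0, 0), M = (1, 0), R = (0, 1).
1. D is the midpoint of RY ⇒ D = (0, 1/2)
2. A is the centroid of triangle MYD ⇒ A = (1/3, 1/6)
3. L is where the line through Y parallel to MA meets line MR ⇒ L = (4/3, -1/3)
line LA meets YD at C = (0, 1/3)
A = L + t·(C−L) with t = 3/4, so LA:AC = 3/4:1/4

LA:AC = 3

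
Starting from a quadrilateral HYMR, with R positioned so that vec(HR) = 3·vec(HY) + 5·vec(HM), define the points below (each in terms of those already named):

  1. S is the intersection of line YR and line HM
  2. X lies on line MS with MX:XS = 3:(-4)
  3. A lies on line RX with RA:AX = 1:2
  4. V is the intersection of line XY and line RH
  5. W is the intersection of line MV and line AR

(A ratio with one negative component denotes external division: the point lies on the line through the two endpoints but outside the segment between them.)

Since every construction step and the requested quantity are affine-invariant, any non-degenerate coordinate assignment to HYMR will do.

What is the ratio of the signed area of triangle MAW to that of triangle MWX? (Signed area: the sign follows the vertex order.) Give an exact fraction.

Set H = (0, 0), Y = (1, 0), M = (0, 1), R = (3, 5); any affine frame gives the same invariant.
1. S is the intersection of line YR and line HM ⇒ S = (0, -5/2)
2. X lies on line MS with MX:XS = 3:(-4) ⇒ X = (0, 23/2)
3. A lies on line RX with RA:AX = 1:2 ⇒ A = (2, 43/6)
4. V is the intersection of line XY and line RH ⇒ V = (69/79, 115/79)
5. W is the intersection of line MV and line AR ⇒ W = (207/53, 161/53)
2·[MAW] = -2121/106, 2·[MWX] = 4347/106
[MAW]:[MWX] = -2121/106:4347/106 = -101/207

[MAW]:[MWX] = -101/207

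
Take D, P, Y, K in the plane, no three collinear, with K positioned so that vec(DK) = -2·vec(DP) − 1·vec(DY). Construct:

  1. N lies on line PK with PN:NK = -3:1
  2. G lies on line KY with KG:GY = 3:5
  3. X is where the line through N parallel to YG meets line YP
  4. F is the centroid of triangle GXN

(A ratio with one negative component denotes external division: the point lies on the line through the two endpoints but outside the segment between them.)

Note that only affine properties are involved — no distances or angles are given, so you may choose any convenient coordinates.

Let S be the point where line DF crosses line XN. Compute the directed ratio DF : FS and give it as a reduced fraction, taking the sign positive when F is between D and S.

DF:FS = 5

Set D = (0, 0), P = (1, 0), Y = (0, 1), K = (-2, -1); any affine frame gives the same invariant.
1. N lies on line PK with PN:NK = -3:1 ⇒ N = (-7/2, -3/2)
2. G lies on line KY with KG:GY = 3:5 ⇒ G = (-5/4, -1/4)
3. X is where the line through N parallel to YG meets line YP ⇒ X = (-1/2, 3/2)
4. F is the centroid of triangle GXN ⇒ F = (-7/4, -1/12)
line DF meets XN at S = (-21/10, -1/10)
F = D + t·(S−D) with t = 5/6, so DF:FS = 5/6:1/6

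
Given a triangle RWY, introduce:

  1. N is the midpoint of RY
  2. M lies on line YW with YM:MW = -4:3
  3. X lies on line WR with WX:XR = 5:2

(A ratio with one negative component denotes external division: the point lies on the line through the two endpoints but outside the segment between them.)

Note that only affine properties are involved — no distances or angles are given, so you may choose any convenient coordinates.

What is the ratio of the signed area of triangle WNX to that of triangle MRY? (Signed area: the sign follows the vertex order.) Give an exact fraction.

[WNX]:[MRY] = -5/56

Assign R = (0, 0), W = (1, 0), Y = (0, 1) — the answer is frame-independent, so this choice is without loss of generality.
1. N is the midpoint of RY ⇒ N = (0, 1/2)
2. M lies on line YW with YM:MW = -4:3 ⇒ M = (4, -3)
3. X lies on line WR with WX:XR = 5:2 ⇒ X = (2/7, 0)
2·[WNX] = 5/14, 2·[MRY] = -4
[WNX]:[MRY] = 5/14:-4 = -5/56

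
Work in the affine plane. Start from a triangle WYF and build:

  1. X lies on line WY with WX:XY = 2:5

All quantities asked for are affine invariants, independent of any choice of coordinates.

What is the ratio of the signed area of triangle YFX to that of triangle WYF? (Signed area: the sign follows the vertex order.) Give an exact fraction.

Set W = (0, 0), Y = (1, 0), F = (0, 1); any affine frame gives the same invariant.
1. X lies on line WY with WX:XY = 2:5 ⇒ X = (2/7, 0)
2·[YFX] = 5/7, 2·[WYF] = 1
[YFX]:[WYF] = 5/7:1 = 5/7

[YFX]:[WYF] = 5/7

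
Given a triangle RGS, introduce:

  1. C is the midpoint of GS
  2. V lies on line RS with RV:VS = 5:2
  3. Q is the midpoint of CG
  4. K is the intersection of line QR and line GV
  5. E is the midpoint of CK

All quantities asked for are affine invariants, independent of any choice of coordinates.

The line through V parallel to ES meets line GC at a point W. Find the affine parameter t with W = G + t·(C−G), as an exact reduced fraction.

t = 66/7

Choose coordinates R = (0, 0), G = (1, 0), S = (0, 1).
1. C is the midpoint of GS ⇒ C = (1/2, 1/2)
2. V lies on line RS with RV:VS = 5:2 ⇒ V = (0, 5/7)
3. Q is the midpoint of CG ⇒ Q = (3/4, 1/4)
4. K is the intersection of line QR and line GV ⇒ K = (15/22, 5/22)
5. E is the midpoint of CK ⇒ E = (13/22, 4/11)
through V parallel to ES: direction (-13/22, 7/11); meets GC at W = (-26/7, 33/7)
W = G + t·(C−G) with t = 66/7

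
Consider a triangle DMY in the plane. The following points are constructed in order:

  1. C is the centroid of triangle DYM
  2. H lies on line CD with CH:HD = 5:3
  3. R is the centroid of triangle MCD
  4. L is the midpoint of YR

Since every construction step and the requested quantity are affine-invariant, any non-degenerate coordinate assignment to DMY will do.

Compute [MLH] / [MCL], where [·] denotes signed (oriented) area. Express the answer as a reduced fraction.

Set D = (0, 0), M = (1, 0), Y = (0, 1); any affine frame gives the same invariant.
1. C is the centroid of triangle DYM ⇒ C = (1/3, 1/3)
2. H lies on line CD with CH:HD = 5:3 ⇒ H = (1/8, 1/8)
3. R is the centroid of triangle MCD ⇒ R = (4/9, 1/9)
4. L is the midpoint of YR ⇒ L = (2/9, 5/9)
2·[MLH] = 7/18, 2·[MCL] = -1/9
[MLH]:[MCL] = 7/18:-1/9 = -7/2

[MLH]:[MCL] = -7/2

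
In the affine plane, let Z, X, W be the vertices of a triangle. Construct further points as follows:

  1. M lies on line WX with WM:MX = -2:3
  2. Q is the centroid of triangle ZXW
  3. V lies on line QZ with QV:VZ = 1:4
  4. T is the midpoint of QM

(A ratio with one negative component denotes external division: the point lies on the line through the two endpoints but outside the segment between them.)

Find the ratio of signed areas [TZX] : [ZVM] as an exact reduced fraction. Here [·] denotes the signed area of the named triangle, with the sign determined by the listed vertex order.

[TZX]:[ZVM] = 5/4

Work in coordinates with Z = (0, 0), X = (1, 0), W = (0, 1).
1. M lies on line WX with WM:MX = -2:3 ⇒ M = (-2, 3)
2. Q is the centroid of triangle ZXW ⇒ Q = (1/3, 1/3)
3. V lies on line QZ with QV:VZ = 1:4 ⇒ V = (4/15, 4/15)
4. T is the midpoint of QM ⇒ T = (-5/6, 5/3)
2·[TZX] = 5/3, 2·[ZVM] = 4/3
[TZX]:[ZVM] = 5/3:4/3 = 5/4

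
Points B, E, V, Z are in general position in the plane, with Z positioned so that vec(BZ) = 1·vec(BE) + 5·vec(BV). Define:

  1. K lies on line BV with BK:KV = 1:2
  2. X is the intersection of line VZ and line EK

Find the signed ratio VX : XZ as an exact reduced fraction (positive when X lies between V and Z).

Assign B = (0, 0), E = (1, 0), V = (0, 1), Z = (1, 5) — the answer is frame-independent, so this choice is without loss of generality.
1. K lies on line BV with BK:KV = 1:2 ⇒ K = (0, 1/3)
2. X is the intersection of line VZ and line EK ⇒ X = (-2/13, 5/13)
X = V + t·(Z−V) with t = -2/13, so VX:XZ = t:(1−t) = -2/13:15/13

VX:XZ = -2/15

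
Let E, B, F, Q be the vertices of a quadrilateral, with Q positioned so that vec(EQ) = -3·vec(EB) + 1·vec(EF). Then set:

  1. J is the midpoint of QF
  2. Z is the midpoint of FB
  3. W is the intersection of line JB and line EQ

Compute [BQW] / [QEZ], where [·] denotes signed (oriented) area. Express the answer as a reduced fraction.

[BQW]:[QEZ] = 3/2

Work in coordinates with E = (0, 0), B = (1, 0), F = (0, 1), Q = (-3, 1).
1. J is the midpoint of QF ⇒ J = (-3/2, 1)
2. Z is the midpoint of FB ⇒ Z = (1/2, 1/2)
3. W is the intersection of line JB and line EQ ⇒ W = (6, -2)
2·[BQW] = 3, 2·[QEZ] = 2
[BQW]:[QEZ] = 3:2 = 3/2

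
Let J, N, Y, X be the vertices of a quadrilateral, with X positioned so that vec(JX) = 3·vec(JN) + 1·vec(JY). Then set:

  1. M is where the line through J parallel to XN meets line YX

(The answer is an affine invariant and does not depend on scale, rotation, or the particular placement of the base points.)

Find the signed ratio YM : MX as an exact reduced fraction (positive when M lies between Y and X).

Set J = (0, 0), N = (1, 0), Y = (0, 1), X = (3, 1); any affine frame gives the same invariant.
1. M is where the line through J parallel to XN meets line YX ⇒ M = (2, 1)
M = Y + t·(X−Y) with t = 2/3, so YM:MX = t:(1−t) = 2/3:1/3

YM:MX = 2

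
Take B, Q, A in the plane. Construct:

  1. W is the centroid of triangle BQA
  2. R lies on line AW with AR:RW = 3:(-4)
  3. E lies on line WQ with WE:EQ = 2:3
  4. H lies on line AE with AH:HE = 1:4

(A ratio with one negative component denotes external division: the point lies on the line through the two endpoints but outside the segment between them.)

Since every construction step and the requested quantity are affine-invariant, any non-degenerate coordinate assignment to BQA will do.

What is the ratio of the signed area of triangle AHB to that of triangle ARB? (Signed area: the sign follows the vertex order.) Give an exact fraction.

Assign B = (0, 0), Q = (1, 0), A = (0, 1) — the answer is frame-independent, so this choice is without loss of generality.
1. W is the centroid of triangle BQA ⇒ W = (1/3, 1/3)
2. R lies on line AW with AR:RW = 3:(-4) ⇒ R = (-1, 3)
3. E lies on line WQ with WE:EQ = 2:3 ⇒ E = (3/5, 1/5)
4. H lies on line AE with AH:HE = 1:4 ⇒ H = (3/25, 21/25)
2·[AHB] = -3/25, 2·[ARB] = 1
[AHB]:[ARB] = -3/25:1 = -3/25

[AHB]:[ARB] = -3/25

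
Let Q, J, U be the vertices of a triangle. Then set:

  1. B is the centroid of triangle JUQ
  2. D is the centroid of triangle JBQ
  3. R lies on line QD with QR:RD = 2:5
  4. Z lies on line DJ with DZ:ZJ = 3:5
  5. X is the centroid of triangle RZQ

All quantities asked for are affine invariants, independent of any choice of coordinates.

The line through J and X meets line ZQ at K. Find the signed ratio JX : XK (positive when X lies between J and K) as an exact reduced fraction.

JX:XK = -37/2

Work in coordinates with Q = (0, 0), J = (1, 0), U = (0, 1).
1. B is the centroid of triangle JUQ ⇒ B = (1/3, 1/3)
2. D is the centroid of triangle JBQ ⇒ D = (4/9, 1/9)
3. R lies on line QD with QR:RD = 2:5 ⇒ R = (8/63, 2/63)
4. Z lies on line DJ with DZ:ZJ = 3:5 ⇒ Z = (47/72, 5/72)
5. X is the centroid of triangle RZQ ⇒ X = (131/504, 17/504)
line JX meets ZQ at K = (799/2664, 85/2664)
X = J + t·(K−J) with t = 37/35, so JX:XK = 37/35:-2/35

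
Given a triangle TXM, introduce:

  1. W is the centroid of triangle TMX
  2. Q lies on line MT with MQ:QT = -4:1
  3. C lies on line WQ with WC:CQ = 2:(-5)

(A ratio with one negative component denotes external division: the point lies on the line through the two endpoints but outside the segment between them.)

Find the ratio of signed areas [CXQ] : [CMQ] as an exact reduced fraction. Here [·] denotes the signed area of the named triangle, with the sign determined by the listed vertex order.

[CXQ]:[CMQ] = -5/4

Assign T = (0, 0), X = (1, 0), M = (0, 1) — the answer is frame-independent, so this choice is without loss of generality.
1. W is the centroid of triangle TMX ⇒ W = (1/3, 1/3)
2. Q lies on line MT with MQ:QT = -4:1 ⇒ Q = (0, -1/3)
3. C lies on line WQ with WC:CQ = 2:(-5) ⇒ C = (5/9, 7/9)
2·[CXQ] = -25/27, 2·[CMQ] = 20/27
[CXQ]:[CMQ] = -25/27:20/27 = -5/4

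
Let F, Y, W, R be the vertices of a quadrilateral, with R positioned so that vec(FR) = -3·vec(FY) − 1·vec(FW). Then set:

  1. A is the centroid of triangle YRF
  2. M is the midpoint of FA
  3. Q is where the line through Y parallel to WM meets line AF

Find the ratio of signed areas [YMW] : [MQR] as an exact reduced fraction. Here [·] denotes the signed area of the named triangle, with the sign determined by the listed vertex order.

Set F = (0, 0), Y = (1, 0), W = (0, 1), R = (-3, -1); any affine frame gives the same invariant.
1. A is the centroid of triangle YRF ⇒ A = (-2/3, -1/3)
2. M is the midpoint of FA ⇒ M = (-1/3, -1/6)
3. Q is where the line through Y parallel to WM meets line AF ⇒ Q = (7/6, 7/12)
2·[YMW] = -3/2, 2·[MQR] = 3/4
[YMW]:[MQR] = -3/2:3/4 = -2

[YMW]:[MQR] = -2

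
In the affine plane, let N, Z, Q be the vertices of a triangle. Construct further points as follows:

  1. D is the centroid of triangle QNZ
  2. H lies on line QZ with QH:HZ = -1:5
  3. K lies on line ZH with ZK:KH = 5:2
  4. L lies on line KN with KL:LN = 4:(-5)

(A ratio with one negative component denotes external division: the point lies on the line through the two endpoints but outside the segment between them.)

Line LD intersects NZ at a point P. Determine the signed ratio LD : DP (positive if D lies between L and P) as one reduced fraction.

LD:DP = 347/28

Work in coordinates with N = (0, 0), Z = (1, 0), Q = (0, 1).
1. D is the centroid of triangle QNZ ⇒ D = (1/3, 1/3)
2. H lies on line QZ with QH:HZ = -1:5 ⇒ H = (-1/4, 5/4)
3. K lies on line ZH with ZK:KH = 5:2 ⇒ K = (3/28, 25/28)
4. L lies on line KN with KL:LN = 4:(-5) ⇒ L = (15/28, 125/28)
line LD meets NZ at P = (110/347, 0)
D = L + t·(P−L) with t = 347/375, so LD:DP = 347/375:28/375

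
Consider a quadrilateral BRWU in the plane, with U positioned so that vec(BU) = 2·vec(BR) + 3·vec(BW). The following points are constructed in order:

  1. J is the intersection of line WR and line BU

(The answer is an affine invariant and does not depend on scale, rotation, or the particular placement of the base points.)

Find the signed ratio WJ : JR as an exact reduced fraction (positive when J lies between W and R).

WJ:JR = 2/3

Choose coordinates B = (0, 0), R = (1, 0), W = (0, 1), U = (2, 3).
1. J is the intersection of line WR and line BU ⇒ J = (2/5, 3/5)
J = W + t·(R−W) with t = 2/5, so WJ:JR = t:(1−t) = 2/5:3/5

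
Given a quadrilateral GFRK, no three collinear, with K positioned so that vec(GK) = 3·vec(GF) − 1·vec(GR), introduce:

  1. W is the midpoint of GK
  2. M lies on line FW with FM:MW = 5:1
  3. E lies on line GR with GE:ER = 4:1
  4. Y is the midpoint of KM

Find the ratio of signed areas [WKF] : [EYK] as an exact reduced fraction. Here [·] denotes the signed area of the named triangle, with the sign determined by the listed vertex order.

[WKF]:[EYK] = 10/11

Assign G = (0, 0), F = (1, 0), R = (0, 1), K = (3, -1) — the answer is frame-independent, so this choice is without loss of generality.
1. W is the midpoint of GK ⇒ W = (3/2, -1/2)
2. M lies on line FW with FM:MW = 5:1 ⇒ M = (17/12, -5/12)
3. E lies on line GR with GE:ER = 4:1 ⇒ E = (0, 4/5)
4. Y is the midpoint of KM ⇒ Y = (53/24, -17/24)
2·[WKF] = 1/2, 2·[EYK] = 11/20
[WKF]:[EYK] = 1/2:11/20 = 10/11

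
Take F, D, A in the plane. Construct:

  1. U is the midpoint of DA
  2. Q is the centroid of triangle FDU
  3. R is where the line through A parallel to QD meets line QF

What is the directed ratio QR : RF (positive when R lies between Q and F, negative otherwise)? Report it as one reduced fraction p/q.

Set F = (0, 0), D = (1, 0), A = (0, 1); any affine frame gives the same invariant.
1. U is the midpoint of DA ⇒ U = (1/2, 1/2)
2. Q is the centroid of triangle FDU ⇒ Q = (1/2, 1/6)
3. R is where the line through A parallel to QD meets line QF ⇒ R = (3/2, 1/2)
R = Q + t·(F−Q) with t = -2, so QR:RF = t:(1−t) = -2:3

QR:RF = -2/3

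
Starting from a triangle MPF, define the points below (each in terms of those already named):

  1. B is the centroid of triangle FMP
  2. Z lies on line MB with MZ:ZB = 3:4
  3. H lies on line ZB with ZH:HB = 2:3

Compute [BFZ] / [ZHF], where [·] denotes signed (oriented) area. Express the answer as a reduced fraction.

[BFZ]:[ZHF] = 5/2

Set M = (0, 0), P = (1, 0), F = (0, 1); any affine frame gives the same invariant.
1. B is the centroid of triangle FMP ⇒ B = (1/3, 1/3)
2. Z lies on line MB with MZ:ZB = 3:4 ⇒ Z = (1/7, 1/7)
3. H lies on line ZB with ZH:HB = 2:3 ⇒ H = (23/105, 23/105)
2·[BFZ] = 4/21, 2·[ZHF] = 8/105
[BFZ]:[ZHF] = 4/21:8/105 = 5/2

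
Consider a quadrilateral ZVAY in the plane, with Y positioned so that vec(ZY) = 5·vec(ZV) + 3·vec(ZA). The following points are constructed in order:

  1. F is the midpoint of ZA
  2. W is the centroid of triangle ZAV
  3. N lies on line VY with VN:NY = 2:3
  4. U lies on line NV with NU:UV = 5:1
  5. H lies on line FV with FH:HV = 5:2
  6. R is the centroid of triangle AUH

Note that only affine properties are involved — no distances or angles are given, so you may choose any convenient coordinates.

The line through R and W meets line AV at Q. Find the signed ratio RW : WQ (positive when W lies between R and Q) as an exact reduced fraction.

RW:WQ = -139/105

Assign Z = (0, 0), V = (1, 0), A = (0, 1), Y = (5, 3) — the answer is frame-independent, so this choice is without loss of generality.
1. F is the midpoint of ZA ⇒ F = (0, 1/2)
2. W is the centroid of triangle ZAV ⇒ W = (1/3, 1/3)
3. N lies on line VY with VN:NY = 2:3 ⇒ N = (13/5, 6/5)
4. U lies on line NV with NU:UV = 5:1 ⇒ U = (19/15, 1/5)
5. H lies on line FV with FH:HV = 5:2 ⇒ H = (5/7, 1/7)
6. R is the centroid of triangle AUH ⇒ R = (208/315, 47/105)
line RW meets AV at Q = (242/417, 175/417)
W = R + t·(Q−R) with t = 139/34, so RW:WQ = 139/34:-105/34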